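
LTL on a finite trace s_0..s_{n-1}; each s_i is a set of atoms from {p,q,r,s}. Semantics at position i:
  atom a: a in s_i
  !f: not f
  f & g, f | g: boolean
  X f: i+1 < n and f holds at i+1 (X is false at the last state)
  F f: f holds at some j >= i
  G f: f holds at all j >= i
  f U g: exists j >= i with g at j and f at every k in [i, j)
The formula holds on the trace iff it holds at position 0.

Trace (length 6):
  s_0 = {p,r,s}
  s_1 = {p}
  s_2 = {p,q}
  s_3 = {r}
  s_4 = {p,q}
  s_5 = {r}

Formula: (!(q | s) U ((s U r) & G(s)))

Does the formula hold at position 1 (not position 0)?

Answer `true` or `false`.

Answer: false

Derivation:
s_0={p,r,s}: (!(q | s) U ((s U r) & G(s)))=False !(q | s)=False (q | s)=True q=False s=True ((s U r) & G(s))=False (s U r)=True r=True G(s)=False
s_1={p}: (!(q | s) U ((s U r) & G(s)))=False !(q | s)=True (q | s)=False q=False s=False ((s U r) & G(s))=False (s U r)=False r=False G(s)=False
s_2={p,q}: (!(q | s) U ((s U r) & G(s)))=False !(q | s)=False (q | s)=True q=True s=False ((s U r) & G(s))=False (s U r)=False r=False G(s)=False
s_3={r}: (!(q | s) U ((s U r) & G(s)))=False !(q | s)=True (q | s)=False q=False s=False ((s U r) & G(s))=False (s U r)=True r=True G(s)=False
s_4={p,q}: (!(q | s) U ((s U r) & G(s)))=False !(q | s)=False (q | s)=True q=True s=False ((s U r) & G(s))=False (s U r)=False r=False G(s)=False
s_5={r}: (!(q | s) U ((s U r) & G(s)))=False !(q | s)=True (q | s)=False q=False s=False ((s U r) & G(s))=False (s U r)=True r=True G(s)=False
Evaluating at position 1: result = False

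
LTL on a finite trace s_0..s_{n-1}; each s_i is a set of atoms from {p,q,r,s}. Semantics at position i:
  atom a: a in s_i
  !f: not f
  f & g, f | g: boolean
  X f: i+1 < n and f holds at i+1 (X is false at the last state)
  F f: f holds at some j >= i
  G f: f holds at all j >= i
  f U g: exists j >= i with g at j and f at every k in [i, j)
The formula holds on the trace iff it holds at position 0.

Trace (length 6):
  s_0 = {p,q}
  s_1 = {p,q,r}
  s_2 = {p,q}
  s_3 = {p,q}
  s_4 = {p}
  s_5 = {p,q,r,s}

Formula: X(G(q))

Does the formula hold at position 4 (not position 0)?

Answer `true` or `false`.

s_0={p,q}: X(G(q))=False G(q)=False q=True
s_1={p,q,r}: X(G(q))=False G(q)=False q=True
s_2={p,q}: X(G(q))=False G(q)=False q=True
s_3={p,q}: X(G(q))=False G(q)=False q=True
s_4={p}: X(G(q))=True G(q)=False q=False
s_5={p,q,r,s}: X(G(q))=False G(q)=True q=True
Evaluating at position 4: result = True

Answer: true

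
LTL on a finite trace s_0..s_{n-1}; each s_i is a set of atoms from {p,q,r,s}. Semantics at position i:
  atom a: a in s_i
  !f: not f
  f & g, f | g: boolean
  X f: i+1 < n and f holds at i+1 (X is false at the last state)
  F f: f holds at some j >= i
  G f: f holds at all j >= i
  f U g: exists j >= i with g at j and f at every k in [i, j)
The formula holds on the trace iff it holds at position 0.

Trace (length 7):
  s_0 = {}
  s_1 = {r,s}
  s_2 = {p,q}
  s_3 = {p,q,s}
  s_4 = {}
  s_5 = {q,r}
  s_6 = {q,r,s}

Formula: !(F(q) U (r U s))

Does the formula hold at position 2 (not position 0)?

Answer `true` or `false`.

s_0={}: !(F(q) U (r U s))=False (F(q) U (r U s))=True F(q)=True q=False (r U s)=False r=False s=False
s_1={r,s}: !(F(q) U (r U s))=False (F(q) U (r U s))=True F(q)=True q=False (r U s)=True r=True s=True
s_2={p,q}: !(F(q) U (r U s))=False (F(q) U (r U s))=True F(q)=True q=True (r U s)=False r=False s=False
s_3={p,q,s}: !(F(q) U (r U s))=False (F(q) U (r U s))=True F(q)=True q=True (r U s)=True r=False s=True
s_4={}: !(F(q) U (r U s))=False (F(q) U (r U s))=True F(q)=True q=False (r U s)=False r=False s=False
s_5={q,r}: !(F(q) U (r U s))=False (F(q) U (r U s))=True F(q)=True q=True (r U s)=True r=True s=False
s_6={q,r,s}: !(F(q) U (r U s))=False (F(q) U (r U s))=True F(q)=True q=True (r U s)=True r=True s=True
Evaluating at position 2: result = False

Answer: false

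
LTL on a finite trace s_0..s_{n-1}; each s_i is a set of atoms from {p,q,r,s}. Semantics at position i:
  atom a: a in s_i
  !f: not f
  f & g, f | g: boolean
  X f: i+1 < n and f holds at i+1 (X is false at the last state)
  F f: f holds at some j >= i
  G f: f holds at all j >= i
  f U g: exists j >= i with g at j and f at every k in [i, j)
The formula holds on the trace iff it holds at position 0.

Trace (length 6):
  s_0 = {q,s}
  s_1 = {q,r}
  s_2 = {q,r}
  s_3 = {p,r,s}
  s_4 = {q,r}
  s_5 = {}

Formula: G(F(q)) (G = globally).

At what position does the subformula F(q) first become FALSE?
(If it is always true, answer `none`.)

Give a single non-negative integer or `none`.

s_0={q,s}: F(q)=True q=True
s_1={q,r}: F(q)=True q=True
s_2={q,r}: F(q)=True q=True
s_3={p,r,s}: F(q)=True q=False
s_4={q,r}: F(q)=True q=True
s_5={}: F(q)=False q=False
G(F(q)) holds globally = False
First violation at position 5.

Answer: 5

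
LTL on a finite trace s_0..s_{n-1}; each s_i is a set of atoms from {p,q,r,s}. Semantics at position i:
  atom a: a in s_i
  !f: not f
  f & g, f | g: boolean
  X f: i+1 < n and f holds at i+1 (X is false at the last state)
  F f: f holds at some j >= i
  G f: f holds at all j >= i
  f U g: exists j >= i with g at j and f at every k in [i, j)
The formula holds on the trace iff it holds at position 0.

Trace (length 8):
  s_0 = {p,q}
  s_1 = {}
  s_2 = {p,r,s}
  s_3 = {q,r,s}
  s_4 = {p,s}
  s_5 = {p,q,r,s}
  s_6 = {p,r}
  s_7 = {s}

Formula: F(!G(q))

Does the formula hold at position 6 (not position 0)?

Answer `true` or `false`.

Answer: true

Derivation:
s_0={p,q}: F(!G(q))=True !G(q)=True G(q)=False q=True
s_1={}: F(!G(q))=True !G(q)=True G(q)=False q=False
s_2={p,r,s}: F(!G(q))=True !G(q)=True G(q)=False q=False
s_3={q,r,s}: F(!G(q))=True !G(q)=True G(q)=False q=True
s_4={p,s}: F(!G(q))=True !G(q)=True G(q)=False q=False
s_5={p,q,r,s}: F(!G(q))=True !G(q)=True G(q)=False q=True
s_6={p,r}: F(!G(q))=True !G(q)=True G(q)=False q=False
s_7={s}: F(!G(q))=True !G(q)=True G(q)=False q=False
Evaluating at position 6: result = True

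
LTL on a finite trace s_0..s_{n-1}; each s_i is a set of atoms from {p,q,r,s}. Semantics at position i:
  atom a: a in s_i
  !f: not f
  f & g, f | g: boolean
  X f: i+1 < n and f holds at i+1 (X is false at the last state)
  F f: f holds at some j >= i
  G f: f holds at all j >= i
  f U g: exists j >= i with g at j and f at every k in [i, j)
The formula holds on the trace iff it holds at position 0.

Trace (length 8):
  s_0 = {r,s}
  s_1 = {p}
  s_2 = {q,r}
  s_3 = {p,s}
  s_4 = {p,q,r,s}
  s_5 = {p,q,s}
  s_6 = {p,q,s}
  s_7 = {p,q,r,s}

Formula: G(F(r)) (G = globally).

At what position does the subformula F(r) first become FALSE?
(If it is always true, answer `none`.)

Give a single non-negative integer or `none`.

s_0={r,s}: F(r)=True r=True
s_1={p}: F(r)=True r=False
s_2={q,r}: F(r)=True r=True
s_3={p,s}: F(r)=True r=False
s_4={p,q,r,s}: F(r)=True r=True
s_5={p,q,s}: F(r)=True r=False
s_6={p,q,s}: F(r)=True r=False
s_7={p,q,r,s}: F(r)=True r=True
G(F(r)) holds globally = True
No violation — formula holds at every position.

Answer: none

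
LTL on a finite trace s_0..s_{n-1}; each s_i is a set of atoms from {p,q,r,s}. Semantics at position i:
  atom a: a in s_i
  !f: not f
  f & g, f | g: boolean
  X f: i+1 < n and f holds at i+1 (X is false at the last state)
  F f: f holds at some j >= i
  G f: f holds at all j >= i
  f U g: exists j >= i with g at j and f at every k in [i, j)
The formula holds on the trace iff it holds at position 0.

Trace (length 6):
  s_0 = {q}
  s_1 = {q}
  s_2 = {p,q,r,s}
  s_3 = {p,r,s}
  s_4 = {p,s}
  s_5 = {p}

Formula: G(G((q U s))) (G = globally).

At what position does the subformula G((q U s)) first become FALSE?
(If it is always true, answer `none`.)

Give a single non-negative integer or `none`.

Answer: 0

Derivation:
s_0={q}: G((q U s))=False (q U s)=True q=True s=False
s_1={q}: G((q U s))=False (q U s)=True q=True s=False
s_2={p,q,r,s}: G((q U s))=False (q U s)=True q=True s=True
s_3={p,r,s}: G((q U s))=False (q U s)=True q=False s=True
s_4={p,s}: G((q U s))=False (q U s)=True q=False s=True
s_5={p}: G((q U s))=False (q U s)=False q=False s=False
G(G((q U s))) holds globally = False
First violation at position 0.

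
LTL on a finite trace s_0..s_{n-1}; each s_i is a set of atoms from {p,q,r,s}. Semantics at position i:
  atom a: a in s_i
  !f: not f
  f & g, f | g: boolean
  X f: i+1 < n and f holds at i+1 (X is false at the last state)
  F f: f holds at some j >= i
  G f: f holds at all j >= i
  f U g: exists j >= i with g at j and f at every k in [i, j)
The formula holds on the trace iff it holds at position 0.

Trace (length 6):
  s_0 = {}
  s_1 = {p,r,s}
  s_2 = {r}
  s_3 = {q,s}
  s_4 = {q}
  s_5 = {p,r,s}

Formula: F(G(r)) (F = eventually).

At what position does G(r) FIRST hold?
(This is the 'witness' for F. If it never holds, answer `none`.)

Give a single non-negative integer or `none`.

Answer: 5

Derivation:
s_0={}: G(r)=False r=False
s_1={p,r,s}: G(r)=False r=True
s_2={r}: G(r)=False r=True
s_3={q,s}: G(r)=False r=False
s_4={q}: G(r)=False r=False
s_5={p,r,s}: G(r)=True r=True
F(G(r)) holds; first witness at position 5.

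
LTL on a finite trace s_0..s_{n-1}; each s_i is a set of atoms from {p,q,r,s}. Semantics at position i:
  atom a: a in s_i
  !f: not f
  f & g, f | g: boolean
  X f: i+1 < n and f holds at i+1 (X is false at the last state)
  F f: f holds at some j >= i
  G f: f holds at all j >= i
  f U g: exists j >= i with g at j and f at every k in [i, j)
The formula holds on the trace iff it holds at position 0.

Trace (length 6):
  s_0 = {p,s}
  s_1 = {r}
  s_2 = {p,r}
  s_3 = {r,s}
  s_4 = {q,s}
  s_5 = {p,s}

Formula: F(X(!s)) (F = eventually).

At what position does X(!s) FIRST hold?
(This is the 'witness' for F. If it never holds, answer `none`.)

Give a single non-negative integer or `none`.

Answer: 0

Derivation:
s_0={p,s}: X(!s)=True !s=False s=True
s_1={r}: X(!s)=True !s=True s=False
s_2={p,r}: X(!s)=False !s=True s=False
s_3={r,s}: X(!s)=False !s=False s=True
s_4={q,s}: X(!s)=False !s=False s=True
s_5={p,s}: X(!s)=False !s=False s=True
F(X(!s)) holds; first witness at position 0.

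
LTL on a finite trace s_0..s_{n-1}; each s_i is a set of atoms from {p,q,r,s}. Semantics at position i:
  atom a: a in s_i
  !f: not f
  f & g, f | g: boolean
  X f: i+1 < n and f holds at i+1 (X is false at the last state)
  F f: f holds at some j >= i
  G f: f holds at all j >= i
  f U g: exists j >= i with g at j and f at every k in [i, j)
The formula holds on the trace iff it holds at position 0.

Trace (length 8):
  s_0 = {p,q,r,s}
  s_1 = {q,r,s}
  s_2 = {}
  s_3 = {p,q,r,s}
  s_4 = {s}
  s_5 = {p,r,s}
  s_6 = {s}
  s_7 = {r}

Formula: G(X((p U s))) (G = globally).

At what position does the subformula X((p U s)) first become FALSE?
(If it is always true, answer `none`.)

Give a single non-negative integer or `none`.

s_0={p,q,r,s}: X((p U s))=True (p U s)=True p=True s=True
s_1={q,r,s}: X((p U s))=False (p U s)=True p=False s=True
s_2={}: X((p U s))=True (p U s)=False p=False s=False
s_3={p,q,r,s}: X((p U s))=True (p U s)=True p=True s=True
s_4={s}: X((p U s))=True (p U s)=True p=False s=True
s_5={p,r,s}: X((p U s))=True (p U s)=True p=True s=True
s_6={s}: X((p U s))=False (p U s)=True p=False s=True
s_7={r}: X((p U s))=False (p U s)=False p=False s=False
G(X((p U s))) holds globally = False
First violation at position 1.

Answer: 1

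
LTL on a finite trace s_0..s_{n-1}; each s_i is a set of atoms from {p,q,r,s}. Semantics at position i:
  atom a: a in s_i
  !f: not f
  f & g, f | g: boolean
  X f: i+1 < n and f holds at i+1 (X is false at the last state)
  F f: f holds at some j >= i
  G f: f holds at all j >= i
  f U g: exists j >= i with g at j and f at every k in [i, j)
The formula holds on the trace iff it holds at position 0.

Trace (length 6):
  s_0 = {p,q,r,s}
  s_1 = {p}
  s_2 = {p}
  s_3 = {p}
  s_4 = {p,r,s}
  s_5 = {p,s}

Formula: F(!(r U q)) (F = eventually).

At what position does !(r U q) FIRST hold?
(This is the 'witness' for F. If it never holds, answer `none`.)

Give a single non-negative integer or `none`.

Answer: 1

Derivation:
s_0={p,q,r,s}: !(r U q)=False (r U q)=True r=True q=True
s_1={p}: !(r U q)=True (r U q)=False r=False q=False
s_2={p}: !(r U q)=True (r U q)=False r=False q=False
s_3={p}: !(r U q)=True (r U q)=False r=False q=False
s_4={p,r,s}: !(r U q)=True (r U q)=False r=True q=False
s_5={p,s}: !(r U q)=True (r U q)=False r=False q=False
F(!(r U q)) holds; first witness at position 1.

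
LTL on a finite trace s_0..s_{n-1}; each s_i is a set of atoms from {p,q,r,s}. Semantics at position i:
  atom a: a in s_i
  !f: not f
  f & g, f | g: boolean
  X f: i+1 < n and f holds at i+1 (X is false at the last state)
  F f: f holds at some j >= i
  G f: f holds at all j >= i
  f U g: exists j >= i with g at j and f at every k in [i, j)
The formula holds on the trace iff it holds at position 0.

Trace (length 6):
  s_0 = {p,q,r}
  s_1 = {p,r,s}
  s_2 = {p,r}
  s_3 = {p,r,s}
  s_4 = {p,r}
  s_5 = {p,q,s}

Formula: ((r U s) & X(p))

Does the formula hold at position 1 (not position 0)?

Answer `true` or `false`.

Answer: true

Derivation:
s_0={p,q,r}: ((r U s) & X(p))=True (r U s)=True r=True s=False X(p)=True p=True
s_1={p,r,s}: ((r U s) & X(p))=True (r U s)=True r=True s=True X(p)=True p=True
s_2={p,r}: ((r U s) & X(p))=True (r U s)=True r=True s=False X(p)=True p=True
s_3={p,r,s}: ((r U s) & X(p))=True (r U s)=True r=True s=True X(p)=True p=True
s_4={p,r}: ((r U s) & X(p))=True (r U s)=True r=True s=False X(p)=True p=True
s_5={p,q,s}: ((r U s) & X(p))=False (r U s)=True r=False s=True X(p)=False p=True
Evaluating at position 1: result = True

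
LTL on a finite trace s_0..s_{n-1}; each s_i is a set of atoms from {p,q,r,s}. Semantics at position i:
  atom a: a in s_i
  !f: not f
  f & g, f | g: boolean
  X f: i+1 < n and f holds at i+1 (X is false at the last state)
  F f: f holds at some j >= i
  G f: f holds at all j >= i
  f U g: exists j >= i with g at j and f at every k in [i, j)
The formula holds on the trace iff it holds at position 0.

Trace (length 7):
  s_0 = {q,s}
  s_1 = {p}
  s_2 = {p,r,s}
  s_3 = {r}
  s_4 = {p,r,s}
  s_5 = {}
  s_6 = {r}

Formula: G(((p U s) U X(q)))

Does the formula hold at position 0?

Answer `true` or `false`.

s_0={q,s}: G(((p U s) U X(q)))=False ((p U s) U X(q))=False (p U s)=True p=False s=True X(q)=False q=True
s_1={p}: G(((p U s) U X(q)))=False ((p U s) U X(q))=False (p U s)=True p=True s=False X(q)=False q=False
s_2={p,r,s}: G(((p U s) U X(q)))=False ((p U s) U X(q))=False (p U s)=True p=True s=True X(q)=False q=False
s_3={r}: G(((p U s) U X(q)))=False ((p U s) U X(q))=False (p U s)=False p=False s=False X(q)=False q=False
s_4={p,r,s}: G(((p U s) U X(q)))=False ((p U s) U X(q))=False (p U s)=True p=True s=True X(q)=False q=False
s_5={}: G(((p U s) U X(q)))=False ((p U s) U X(q))=False (p U s)=False p=False s=False X(q)=False q=False
s_6={r}: G(((p U s) U X(q)))=False ((p U s) U X(q))=False (p U s)=False p=False s=False X(q)=False q=False

Answer: false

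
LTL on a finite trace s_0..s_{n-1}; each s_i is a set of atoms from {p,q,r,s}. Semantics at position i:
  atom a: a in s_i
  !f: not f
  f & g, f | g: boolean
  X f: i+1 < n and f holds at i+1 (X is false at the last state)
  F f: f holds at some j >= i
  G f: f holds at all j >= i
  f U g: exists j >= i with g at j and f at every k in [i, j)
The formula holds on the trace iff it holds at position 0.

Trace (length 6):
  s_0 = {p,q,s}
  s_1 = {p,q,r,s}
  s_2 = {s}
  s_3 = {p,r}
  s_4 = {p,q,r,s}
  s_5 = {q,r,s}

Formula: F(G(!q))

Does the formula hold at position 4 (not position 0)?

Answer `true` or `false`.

s_0={p,q,s}: F(G(!q))=False G(!q)=False !q=False q=True
s_1={p,q,r,s}: F(G(!q))=False G(!q)=False !q=False q=True
s_2={s}: F(G(!q))=False G(!q)=False !q=True q=False
s_3={p,r}: F(G(!q))=False G(!q)=False !q=True q=False
s_4={p,q,r,s}: F(G(!q))=False G(!q)=False !q=False q=True
s_5={q,r,s}: F(G(!q))=False G(!q)=False !q=False q=True
Evaluating at position 4: result = False

Answer: false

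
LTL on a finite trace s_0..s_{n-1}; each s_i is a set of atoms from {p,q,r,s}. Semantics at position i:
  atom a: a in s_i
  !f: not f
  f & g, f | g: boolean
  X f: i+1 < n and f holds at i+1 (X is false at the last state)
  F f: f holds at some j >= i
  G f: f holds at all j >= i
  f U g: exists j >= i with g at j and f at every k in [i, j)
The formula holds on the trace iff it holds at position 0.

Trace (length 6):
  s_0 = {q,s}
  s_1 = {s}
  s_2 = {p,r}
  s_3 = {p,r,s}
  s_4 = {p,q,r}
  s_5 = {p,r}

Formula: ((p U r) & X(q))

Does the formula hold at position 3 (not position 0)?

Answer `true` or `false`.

Answer: true

Derivation:
s_0={q,s}: ((p U r) & X(q))=False (p U r)=False p=False r=False X(q)=False q=True
s_1={s}: ((p U r) & X(q))=False (p U r)=False p=False r=False X(q)=False q=False
s_2={p,r}: ((p U r) & X(q))=False (p U r)=True p=True r=True X(q)=False q=False
s_3={p,r,s}: ((p U r) & X(q))=True (p U r)=True p=True r=True X(q)=True q=False
s_4={p,q,r}: ((p U r) & X(q))=False (p U r)=True p=True r=True X(q)=False q=True
s_5={p,r}: ((p U r) & X(q))=False (p U r)=True p=True r=True X(q)=False q=False
Evaluating at position 3: result = True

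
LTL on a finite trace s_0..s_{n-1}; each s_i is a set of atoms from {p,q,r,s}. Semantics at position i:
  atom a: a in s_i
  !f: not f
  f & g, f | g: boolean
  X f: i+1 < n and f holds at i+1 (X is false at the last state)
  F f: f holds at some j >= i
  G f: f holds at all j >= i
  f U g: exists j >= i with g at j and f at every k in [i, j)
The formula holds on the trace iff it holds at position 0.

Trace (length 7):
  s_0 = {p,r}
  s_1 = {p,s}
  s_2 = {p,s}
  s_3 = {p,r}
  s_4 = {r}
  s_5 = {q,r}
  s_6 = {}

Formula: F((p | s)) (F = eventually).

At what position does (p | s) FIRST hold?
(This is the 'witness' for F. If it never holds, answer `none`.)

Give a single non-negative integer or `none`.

Answer: 0

Derivation:
s_0={p,r}: (p | s)=True p=True s=False
s_1={p,s}: (p | s)=True p=True s=True
s_2={p,s}: (p | s)=True p=True s=True
s_3={p,r}: (p | s)=True p=True s=False
s_4={r}: (p | s)=False p=False s=False
s_5={q,r}: (p | s)=False p=False s=False
s_6={}: (p | s)=False p=False s=False
F((p | s)) holds; first witness at position 0.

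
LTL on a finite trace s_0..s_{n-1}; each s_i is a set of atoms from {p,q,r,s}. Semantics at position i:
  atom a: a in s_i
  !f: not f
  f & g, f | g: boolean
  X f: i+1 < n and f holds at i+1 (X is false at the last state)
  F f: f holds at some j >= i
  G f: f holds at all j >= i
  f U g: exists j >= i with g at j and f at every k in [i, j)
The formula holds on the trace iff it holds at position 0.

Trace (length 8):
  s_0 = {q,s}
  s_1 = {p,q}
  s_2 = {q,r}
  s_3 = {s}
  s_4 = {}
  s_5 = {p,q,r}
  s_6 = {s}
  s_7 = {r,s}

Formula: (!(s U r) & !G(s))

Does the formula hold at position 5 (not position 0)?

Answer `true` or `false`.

s_0={q,s}: (!(s U r) & !G(s))=True !(s U r)=True (s U r)=False s=True r=False !G(s)=True G(s)=False
s_1={p,q}: (!(s U r) & !G(s))=True !(s U r)=True (s U r)=False s=False r=False !G(s)=True G(s)=False
s_2={q,r}: (!(s U r) & !G(s))=False !(s U r)=False (s U r)=True s=False r=True !G(s)=True G(s)=False
s_3={s}: (!(s U r) & !G(s))=True !(s U r)=True (s U r)=False s=True r=False !G(s)=True G(s)=False
s_4={}: (!(s U r) & !G(s))=True !(s U r)=True (s U r)=False s=False r=False !G(s)=True G(s)=False
s_5={p,q,r}: (!(s U r) & !G(s))=False !(s U r)=False (s U r)=True s=False r=True !G(s)=True G(s)=False
s_6={s}: (!(s U r) & !G(s))=False !(s U r)=False (s U r)=True s=True r=False !G(s)=False G(s)=True
s_7={r,s}: (!(s U r) & !G(s))=False !(s U r)=False (s U r)=True s=True r=True !G(s)=False G(s)=True
Evaluating at position 5: result = False

Answer: false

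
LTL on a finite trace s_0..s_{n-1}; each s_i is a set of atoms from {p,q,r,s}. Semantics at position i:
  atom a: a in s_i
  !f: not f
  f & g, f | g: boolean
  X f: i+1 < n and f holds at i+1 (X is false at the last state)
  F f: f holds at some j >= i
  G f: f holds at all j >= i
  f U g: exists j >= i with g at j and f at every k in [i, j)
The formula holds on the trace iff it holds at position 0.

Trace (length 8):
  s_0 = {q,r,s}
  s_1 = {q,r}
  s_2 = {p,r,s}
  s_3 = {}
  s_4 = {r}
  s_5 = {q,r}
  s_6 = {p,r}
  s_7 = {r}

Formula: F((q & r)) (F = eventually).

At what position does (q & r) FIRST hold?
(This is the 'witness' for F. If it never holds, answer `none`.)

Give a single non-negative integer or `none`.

Answer: 0

Derivation:
s_0={q,r,s}: (q & r)=True q=True r=True
s_1={q,r}: (q & r)=True q=True r=True
s_2={p,r,s}: (q & r)=False q=False r=True
s_3={}: (q & r)=False q=False r=False
s_4={r}: (q & r)=False q=False r=True
s_5={q,r}: (q & r)=True q=True r=True
s_6={p,r}: (q & r)=False q=False r=True
s_7={r}: (q & r)=False q=False r=True
F((q & r)) holds; first witness at position 0.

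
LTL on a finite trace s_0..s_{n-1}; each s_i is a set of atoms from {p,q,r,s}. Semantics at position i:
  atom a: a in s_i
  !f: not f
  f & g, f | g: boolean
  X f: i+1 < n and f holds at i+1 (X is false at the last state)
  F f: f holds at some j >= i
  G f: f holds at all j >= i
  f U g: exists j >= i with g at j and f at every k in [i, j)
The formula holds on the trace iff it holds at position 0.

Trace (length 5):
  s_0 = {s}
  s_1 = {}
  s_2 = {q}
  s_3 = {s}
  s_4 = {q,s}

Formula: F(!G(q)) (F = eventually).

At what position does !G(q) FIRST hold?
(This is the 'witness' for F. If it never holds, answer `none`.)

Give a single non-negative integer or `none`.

s_0={s}: !G(q)=True G(q)=False q=False
s_1={}: !G(q)=True G(q)=False q=False
s_2={q}: !G(q)=True G(q)=False q=True
s_3={s}: !G(q)=True G(q)=False q=False
s_4={q,s}: !G(q)=False G(q)=True q=True
F(!G(q)) holds; first witness at position 0.

Answer: 0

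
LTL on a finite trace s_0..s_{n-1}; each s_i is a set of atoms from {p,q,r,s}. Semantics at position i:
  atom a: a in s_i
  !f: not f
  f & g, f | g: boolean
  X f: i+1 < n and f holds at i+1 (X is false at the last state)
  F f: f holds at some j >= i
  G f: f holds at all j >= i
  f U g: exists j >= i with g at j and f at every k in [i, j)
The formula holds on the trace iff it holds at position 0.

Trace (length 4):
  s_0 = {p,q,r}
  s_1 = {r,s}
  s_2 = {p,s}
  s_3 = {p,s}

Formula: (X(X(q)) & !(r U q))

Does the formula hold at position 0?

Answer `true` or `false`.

Answer: false

Derivation:
s_0={p,q,r}: (X(X(q)) & !(r U q))=False X(X(q))=False X(q)=False q=True !(r U q)=False (r U q)=True r=True
s_1={r,s}: (X(X(q)) & !(r U q))=False X(X(q))=False X(q)=False q=False !(r U q)=True (r U q)=False r=True
s_2={p,s}: (X(X(q)) & !(r U q))=False X(X(q))=False X(q)=False q=False !(r U q)=True (r U q)=False r=False
s_3={p,s}: (X(X(q)) & !(r U q))=False X(X(q))=False X(q)=False q=False !(r U q)=True (r U q)=False r=False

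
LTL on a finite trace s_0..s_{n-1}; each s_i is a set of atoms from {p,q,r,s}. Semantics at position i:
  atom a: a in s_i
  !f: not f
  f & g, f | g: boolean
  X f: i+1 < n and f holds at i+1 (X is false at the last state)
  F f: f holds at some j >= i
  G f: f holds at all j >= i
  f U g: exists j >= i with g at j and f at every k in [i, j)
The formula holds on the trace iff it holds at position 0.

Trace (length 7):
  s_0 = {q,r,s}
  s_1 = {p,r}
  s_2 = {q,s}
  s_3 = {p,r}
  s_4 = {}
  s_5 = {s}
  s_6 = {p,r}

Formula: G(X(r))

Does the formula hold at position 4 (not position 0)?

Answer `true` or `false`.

s_0={q,r,s}: G(X(r))=False X(r)=True r=True
s_1={p,r}: G(X(r))=False X(r)=False r=True
s_2={q,s}: G(X(r))=False X(r)=True r=False
s_3={p,r}: G(X(r))=False X(r)=False r=True
s_4={}: G(X(r))=False X(r)=False r=False
s_5={s}: G(X(r))=False X(r)=True r=False
s_6={p,r}: G(X(r))=False X(r)=False r=True
Evaluating at position 4: result = False

Answer: false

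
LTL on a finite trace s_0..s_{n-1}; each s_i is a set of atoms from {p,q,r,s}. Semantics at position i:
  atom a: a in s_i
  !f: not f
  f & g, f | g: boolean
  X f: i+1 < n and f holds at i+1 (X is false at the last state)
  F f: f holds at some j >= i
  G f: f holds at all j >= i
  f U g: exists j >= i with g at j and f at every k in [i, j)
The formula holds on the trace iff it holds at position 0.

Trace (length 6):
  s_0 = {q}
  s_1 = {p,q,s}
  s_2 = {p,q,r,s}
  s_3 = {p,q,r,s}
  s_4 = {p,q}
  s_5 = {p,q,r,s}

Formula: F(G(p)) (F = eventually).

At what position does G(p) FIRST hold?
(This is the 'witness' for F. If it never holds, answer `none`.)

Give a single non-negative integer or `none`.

s_0={q}: G(p)=False p=False
s_1={p,q,s}: G(p)=True p=True
s_2={p,q,r,s}: G(p)=True p=True
s_3={p,q,r,s}: G(p)=True p=True
s_4={p,q}: G(p)=True p=True
s_5={p,q,r,s}: G(p)=True p=True
F(G(p)) holds; first witness at position 1.

Answer: 1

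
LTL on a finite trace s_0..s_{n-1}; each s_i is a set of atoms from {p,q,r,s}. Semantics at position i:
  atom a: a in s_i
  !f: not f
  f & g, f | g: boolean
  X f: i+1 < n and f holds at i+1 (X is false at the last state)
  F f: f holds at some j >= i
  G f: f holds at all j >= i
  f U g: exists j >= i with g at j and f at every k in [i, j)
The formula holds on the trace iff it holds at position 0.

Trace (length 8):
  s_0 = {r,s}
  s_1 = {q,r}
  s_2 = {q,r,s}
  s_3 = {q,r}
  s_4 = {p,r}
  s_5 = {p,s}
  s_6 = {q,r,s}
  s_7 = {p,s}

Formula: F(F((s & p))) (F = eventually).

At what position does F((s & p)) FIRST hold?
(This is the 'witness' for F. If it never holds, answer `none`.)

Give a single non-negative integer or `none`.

Answer: 0

Derivation:
s_0={r,s}: F((s & p))=True (s & p)=False s=True p=False
s_1={q,r}: F((s & p))=True (s & p)=False s=False p=False
s_2={q,r,s}: F((s & p))=True (s & p)=False s=True p=False
s_3={q,r}: F((s & p))=True (s & p)=False s=False p=False
s_4={p,r}: F((s & p))=True (s & p)=False s=False p=True
s_5={p,s}: F((s & p))=True (s & p)=True s=True p=True
s_6={q,r,s}: F((s & p))=True (s & p)=False s=True p=False
s_7={p,s}: F((s & p))=True (s & p)=True s=True p=True
F(F((s & p))) holds; first witness at position 0.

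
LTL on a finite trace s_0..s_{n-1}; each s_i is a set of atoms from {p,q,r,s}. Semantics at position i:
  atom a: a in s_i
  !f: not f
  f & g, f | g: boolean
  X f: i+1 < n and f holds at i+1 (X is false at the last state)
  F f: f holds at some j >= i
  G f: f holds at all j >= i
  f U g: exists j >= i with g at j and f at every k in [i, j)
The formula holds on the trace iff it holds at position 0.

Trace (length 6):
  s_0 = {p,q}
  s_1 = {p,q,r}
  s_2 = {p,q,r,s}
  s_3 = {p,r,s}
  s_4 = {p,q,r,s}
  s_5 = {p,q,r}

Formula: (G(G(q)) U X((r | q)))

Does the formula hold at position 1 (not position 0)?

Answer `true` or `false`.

s_0={p,q}: (G(G(q)) U X((r | q)))=True G(G(q))=False G(q)=False q=True X((r | q))=True (r | q)=True r=False
s_1={p,q,r}: (G(G(q)) U X((r | q)))=True G(G(q))=False G(q)=False q=True X((r | q))=True (r | q)=True r=True
s_2={p,q,r,s}: (G(G(q)) U X((r | q)))=True G(G(q))=False G(q)=False q=True X((r | q))=True (r | q)=True r=True
s_3={p,r,s}: (G(G(q)) U X((r | q)))=True G(G(q))=False G(q)=False q=False X((r | q))=True (r | q)=True r=True
s_4={p,q,r,s}: (G(G(q)) U X((r | q)))=True G(G(q))=True G(q)=True q=True X((r | q))=True (r | q)=True r=True
s_5={p,q,r}: (G(G(q)) U X((r | q)))=False G(G(q))=True G(q)=True q=True X((r | q))=False (r | q)=True r=True
Evaluating at position 1: result = True

Answer: true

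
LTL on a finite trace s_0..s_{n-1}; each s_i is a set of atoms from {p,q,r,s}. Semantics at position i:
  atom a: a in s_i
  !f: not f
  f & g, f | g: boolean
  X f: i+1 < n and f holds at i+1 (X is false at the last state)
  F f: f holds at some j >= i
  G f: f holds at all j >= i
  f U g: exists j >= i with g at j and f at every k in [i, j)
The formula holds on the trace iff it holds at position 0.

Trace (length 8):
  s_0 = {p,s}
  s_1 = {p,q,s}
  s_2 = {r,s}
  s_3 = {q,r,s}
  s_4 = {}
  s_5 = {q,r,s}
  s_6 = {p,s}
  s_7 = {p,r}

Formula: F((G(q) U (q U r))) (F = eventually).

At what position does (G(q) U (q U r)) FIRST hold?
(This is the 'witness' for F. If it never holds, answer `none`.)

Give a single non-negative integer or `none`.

Answer: 1

Derivation:
s_0={p,s}: (G(q) U (q U r))=False G(q)=False q=False (q U r)=False r=False
s_1={p,q,s}: (G(q) U (q U r))=True G(q)=False q=True (q U r)=True r=False
s_2={r,s}: (G(q) U (q U r))=True G(q)=False q=False (q U r)=True r=True
s_3={q,r,s}: (G(q) U (q U r))=True G(q)=False q=True (q U r)=True r=True
s_4={}: (G(q) U (q U r))=False G(q)=False q=False (q U r)=False r=False
s_5={q,r,s}: (G(q) U (q U r))=True G(q)=False q=True (q U r)=True r=True
s_6={p,s}: (G(q) U (q U r))=False G(q)=False q=False (q U r)=False r=False
s_7={p,r}: (G(q) U (q U r))=True G(q)=False q=False (q U r)=True r=True
F((G(q) U (q U r))) holds; first witness at position 1.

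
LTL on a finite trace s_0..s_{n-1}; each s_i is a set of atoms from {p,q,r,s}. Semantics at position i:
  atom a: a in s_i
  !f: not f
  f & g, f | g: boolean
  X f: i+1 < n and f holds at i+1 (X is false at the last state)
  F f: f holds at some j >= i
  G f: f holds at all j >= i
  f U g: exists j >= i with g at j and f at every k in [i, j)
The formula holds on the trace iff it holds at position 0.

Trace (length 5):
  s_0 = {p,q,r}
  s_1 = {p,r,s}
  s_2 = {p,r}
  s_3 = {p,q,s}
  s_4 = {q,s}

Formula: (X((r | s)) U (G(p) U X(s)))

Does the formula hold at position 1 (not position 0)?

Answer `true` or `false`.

Answer: true

Derivation:
s_0={p,q,r}: (X((r | s)) U (G(p) U X(s)))=True X((r | s))=True (r | s)=True r=True s=False (G(p) U X(s))=True G(p)=False p=True X(s)=True
s_1={p,r,s}: (X((r | s)) U (G(p) U X(s)))=True X((r | s))=True (r | s)=True r=True s=True (G(p) U X(s))=False G(p)=False p=True X(s)=False
s_2={p,r}: (X((r | s)) U (G(p) U X(s)))=True X((r | s))=True (r | s)=True r=True s=False (G(p) U X(s))=True G(p)=False p=True X(s)=True
s_3={p,q,s}: (X((r | s)) U (G(p) U X(s)))=True X((r | s))=True (r | s)=True r=False s=True (G(p) U X(s))=True G(p)=False p=True X(s)=True
s_4={q,s}: (X((r | s)) U (G(p) U X(s)))=False X((r | s))=False (r | s)=True r=False s=True (G(p) U X(s))=False G(p)=False p=False X(s)=False
Evaluating at position 1: result = True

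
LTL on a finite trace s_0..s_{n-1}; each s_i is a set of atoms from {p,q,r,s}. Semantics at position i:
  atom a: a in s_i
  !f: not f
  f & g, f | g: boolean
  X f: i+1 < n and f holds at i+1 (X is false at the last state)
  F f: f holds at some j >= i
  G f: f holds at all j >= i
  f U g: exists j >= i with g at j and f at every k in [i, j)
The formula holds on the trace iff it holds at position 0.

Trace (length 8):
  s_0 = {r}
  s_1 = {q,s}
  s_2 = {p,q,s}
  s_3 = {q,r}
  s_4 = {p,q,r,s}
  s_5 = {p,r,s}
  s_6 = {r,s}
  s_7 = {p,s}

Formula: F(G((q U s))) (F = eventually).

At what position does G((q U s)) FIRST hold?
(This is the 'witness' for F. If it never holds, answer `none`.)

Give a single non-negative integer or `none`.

Answer: 1

Derivation:
s_0={r}: G((q U s))=False (q U s)=False q=False s=False
s_1={q,s}: G((q U s))=True (q U s)=True q=True s=True
s_2={p,q,s}: G((q U s))=True (q U s)=True q=True s=True
s_3={q,r}: G((q U s))=True (q U s)=True q=True s=False
s_4={p,q,r,s}: G((q U s))=True (q U s)=True q=True s=True
s_5={p,r,s}: G((q U s))=True (q U s)=True q=False s=True
s_6={r,s}: G((q U s))=True (q U s)=True q=False s=True
s_7={p,s}: G((q U s))=True (q U s)=True q=False s=True
F(G((q U s))) holds; first witness at position 1.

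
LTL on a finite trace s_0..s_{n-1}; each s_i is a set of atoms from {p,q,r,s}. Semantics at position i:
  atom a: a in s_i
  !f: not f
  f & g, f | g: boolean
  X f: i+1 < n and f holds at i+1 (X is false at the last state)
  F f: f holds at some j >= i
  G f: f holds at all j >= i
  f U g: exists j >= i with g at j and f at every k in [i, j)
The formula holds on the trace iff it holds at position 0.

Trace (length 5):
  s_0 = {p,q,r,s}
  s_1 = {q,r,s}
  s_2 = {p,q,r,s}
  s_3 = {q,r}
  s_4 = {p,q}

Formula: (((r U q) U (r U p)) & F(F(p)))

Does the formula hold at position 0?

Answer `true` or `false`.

Answer: true

Derivation:
s_0={p,q,r,s}: (((r U q) U (r U p)) & F(F(p)))=True ((r U q) U (r U p))=True (r U q)=True r=True q=True (r U p)=True p=True F(F(p))=True F(p)=True
s_1={q,r,s}: (((r U q) U (r U p)) & F(F(p)))=True ((r U q) U (r U p))=True (r U q)=True r=True q=True (r U p)=True p=False F(F(p))=True F(p)=True
s_2={p,q,r,s}: (((r U q) U (r U p)) & F(F(p)))=True ((r U q) U (r U p))=True (r U q)=True r=True q=True (r U p)=True p=True F(F(p))=True F(p)=True
s_3={q,r}: (((r U q) U (r U p)) & F(F(p)))=True ((r U q) U (r U p))=True (r U q)=True r=True q=True (r U p)=True p=False F(F(p))=True F(p)=True
s_4={p,q}: (((r U q) U (r U p)) & F(F(p)))=True ((r U q) U (r U p))=True (r U q)=True r=False q=True (r U p)=True p=True F(F(p))=True F(p)=True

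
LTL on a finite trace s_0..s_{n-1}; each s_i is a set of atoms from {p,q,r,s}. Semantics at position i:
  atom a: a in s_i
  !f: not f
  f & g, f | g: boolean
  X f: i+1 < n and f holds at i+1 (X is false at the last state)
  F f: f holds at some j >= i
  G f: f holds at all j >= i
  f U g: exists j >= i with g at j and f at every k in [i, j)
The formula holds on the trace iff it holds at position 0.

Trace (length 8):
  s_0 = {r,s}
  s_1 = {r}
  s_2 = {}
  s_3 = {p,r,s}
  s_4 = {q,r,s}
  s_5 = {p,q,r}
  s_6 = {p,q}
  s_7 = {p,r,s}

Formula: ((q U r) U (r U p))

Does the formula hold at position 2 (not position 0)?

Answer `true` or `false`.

s_0={r,s}: ((q U r) U (r U p))=False (q U r)=True q=False r=True (r U p)=False p=False
s_1={r}: ((q U r) U (r U p))=False (q U r)=True q=False r=True (r U p)=False p=False
s_2={}: ((q U r) U (r U p))=False (q U r)=False q=False r=False (r U p)=False p=False
s_3={p,r,s}: ((q U r) U (r U p))=True (q U r)=True q=False r=True (r U p)=True p=True
s_4={q,r,s}: ((q U r) U (r U p))=True (q U r)=True q=True r=True (r U p)=True p=False
s_5={p,q,r}: ((q U r) U (r U p))=True (q U r)=True q=True r=True (r U p)=True p=True
s_6={p,q}: ((q U r) U (r U p))=True (q U r)=True q=True r=False (r U p)=True p=True
s_7={p,r,s}: ((q U r) U (r U p))=True (q U r)=True q=False r=True (r U p)=True p=True
Evaluating at position 2: result = False

Answer: false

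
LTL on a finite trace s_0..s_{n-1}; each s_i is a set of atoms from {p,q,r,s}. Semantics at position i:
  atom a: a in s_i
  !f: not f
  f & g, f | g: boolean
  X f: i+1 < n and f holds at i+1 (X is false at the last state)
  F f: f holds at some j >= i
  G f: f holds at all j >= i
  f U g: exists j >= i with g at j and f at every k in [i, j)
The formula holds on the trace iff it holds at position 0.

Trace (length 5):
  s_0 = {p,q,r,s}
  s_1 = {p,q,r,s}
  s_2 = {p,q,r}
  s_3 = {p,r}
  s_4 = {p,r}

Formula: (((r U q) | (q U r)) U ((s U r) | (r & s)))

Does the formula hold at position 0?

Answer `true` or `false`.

s_0={p,q,r,s}: (((r U q) | (q U r)) U ((s U r) | (r & s)))=True ((r U q) | (q U r))=True (r U q)=True r=True q=True (q U r)=True ((s U r) | (r & s))=True (s U r)=True s=True (r & s)=True
s_1={p,q,r,s}: (((r U q) | (q U r)) U ((s U r) | (r & s)))=True ((r U q) | (q U r))=True (r U q)=True r=True q=True (q U r)=True ((s U r) | (r & s))=True (s U r)=True s=True (r & s)=True
s_2={p,q,r}: (((r U q) | (q U r)) U ((s U r) | (r & s)))=True ((r U q) | (q U r))=True (r U q)=True r=True q=True (q U r)=True ((s U r) | (r & s))=True (s U r)=True s=False (r & s)=False
s_3={p,r}: (((r U q) | (q U r)) U ((s U r) | (r & s)))=True ((r U q) | (q U r))=True (r U q)=False r=True q=False (q U r)=True ((s U r) | (r & s))=True (s U r)=True s=False (r & s)=False
s_4={p,r}: (((r U q) | (q U r)) U ((s U r) | (r & s)))=True ((r U q) | (q U r))=True (r U q)=False r=True q=False (q U r)=True ((s U r) | (r & s))=True (s U r)=True s=False (r & s)=False

Answer: true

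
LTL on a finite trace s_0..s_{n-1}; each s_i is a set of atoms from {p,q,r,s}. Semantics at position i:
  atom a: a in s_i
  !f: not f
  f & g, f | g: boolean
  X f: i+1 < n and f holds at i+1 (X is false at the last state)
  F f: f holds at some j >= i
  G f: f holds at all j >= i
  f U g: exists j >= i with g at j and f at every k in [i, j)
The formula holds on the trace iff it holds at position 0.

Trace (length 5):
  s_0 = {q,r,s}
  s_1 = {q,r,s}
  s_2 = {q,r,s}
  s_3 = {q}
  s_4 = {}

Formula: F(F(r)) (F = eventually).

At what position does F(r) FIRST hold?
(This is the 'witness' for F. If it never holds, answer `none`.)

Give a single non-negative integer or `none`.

s_0={q,r,s}: F(r)=True r=True
s_1={q,r,s}: F(r)=True r=True
s_2={q,r,s}: F(r)=True r=True
s_3={q}: F(r)=False r=False
s_4={}: F(r)=False r=False
F(F(r)) holds; first witness at position 0.

Answer: 0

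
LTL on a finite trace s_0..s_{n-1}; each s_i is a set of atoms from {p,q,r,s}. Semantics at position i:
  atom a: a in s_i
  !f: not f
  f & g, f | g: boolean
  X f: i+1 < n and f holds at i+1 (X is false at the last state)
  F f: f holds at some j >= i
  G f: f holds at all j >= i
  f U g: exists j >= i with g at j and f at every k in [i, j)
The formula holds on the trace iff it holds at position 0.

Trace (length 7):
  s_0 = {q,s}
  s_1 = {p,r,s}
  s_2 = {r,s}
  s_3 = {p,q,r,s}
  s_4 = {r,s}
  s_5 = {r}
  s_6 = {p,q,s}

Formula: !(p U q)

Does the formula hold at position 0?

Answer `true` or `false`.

Answer: false

Derivation:
s_0={q,s}: !(p U q)=False (p U q)=True p=False q=True
s_1={p,r,s}: !(p U q)=True (p U q)=False p=True q=False
s_2={r,s}: !(p U q)=True (p U q)=False p=False q=False
s_3={p,q,r,s}: !(p U q)=False (p U q)=True p=True q=True
s_4={r,s}: !(p U q)=True (p U q)=False p=False q=False
s_5={r}: !(p U q)=True (p U q)=False p=False q=False
s_6={p,q,s}: !(p U q)=False (p U q)=True p=True q=True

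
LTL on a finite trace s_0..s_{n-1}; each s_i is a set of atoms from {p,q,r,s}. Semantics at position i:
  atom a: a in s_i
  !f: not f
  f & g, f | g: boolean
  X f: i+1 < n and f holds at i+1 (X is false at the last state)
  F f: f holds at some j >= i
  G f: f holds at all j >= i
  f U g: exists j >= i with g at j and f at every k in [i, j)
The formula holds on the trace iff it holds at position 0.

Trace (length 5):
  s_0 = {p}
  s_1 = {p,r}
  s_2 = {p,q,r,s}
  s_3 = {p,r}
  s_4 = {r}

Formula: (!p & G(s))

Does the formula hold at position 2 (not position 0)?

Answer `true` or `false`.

Answer: false

Derivation:
s_0={p}: (!p & G(s))=False !p=False p=True G(s)=False s=False
s_1={p,r}: (!p & G(s))=False !p=False p=True G(s)=False s=False
s_2={p,q,r,s}: (!p & G(s))=False !p=False p=True G(s)=False s=True
s_3={p,r}: (!p & G(s))=False !p=False p=True G(s)=False s=False
s_4={r}: (!p & G(s))=False !p=True p=False G(s)=False s=False
Evaluating at position 2: result = False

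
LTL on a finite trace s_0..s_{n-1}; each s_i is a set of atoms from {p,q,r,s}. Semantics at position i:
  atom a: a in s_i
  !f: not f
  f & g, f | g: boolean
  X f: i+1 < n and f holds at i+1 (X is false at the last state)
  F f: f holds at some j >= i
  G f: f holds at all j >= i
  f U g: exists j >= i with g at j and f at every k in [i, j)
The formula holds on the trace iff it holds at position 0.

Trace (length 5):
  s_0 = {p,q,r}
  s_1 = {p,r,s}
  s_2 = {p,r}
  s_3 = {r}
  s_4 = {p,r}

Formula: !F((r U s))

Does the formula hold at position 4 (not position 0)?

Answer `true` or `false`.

s_0={p,q,r}: !F((r U s))=False F((r U s))=True (r U s)=True r=True s=False
s_1={p,r,s}: !F((r U s))=False F((r U s))=True (r U s)=True r=True s=True
s_2={p,r}: !F((r U s))=True F((r U s))=False (r U s)=False r=True s=False
s_3={r}: !F((r U s))=True F((r U s))=False (r U s)=False r=True s=False
s_4={p,r}: !F((r U s))=True F((r U s))=False (r U s)=False r=True s=False
Evaluating at position 4: result = True

Answer: true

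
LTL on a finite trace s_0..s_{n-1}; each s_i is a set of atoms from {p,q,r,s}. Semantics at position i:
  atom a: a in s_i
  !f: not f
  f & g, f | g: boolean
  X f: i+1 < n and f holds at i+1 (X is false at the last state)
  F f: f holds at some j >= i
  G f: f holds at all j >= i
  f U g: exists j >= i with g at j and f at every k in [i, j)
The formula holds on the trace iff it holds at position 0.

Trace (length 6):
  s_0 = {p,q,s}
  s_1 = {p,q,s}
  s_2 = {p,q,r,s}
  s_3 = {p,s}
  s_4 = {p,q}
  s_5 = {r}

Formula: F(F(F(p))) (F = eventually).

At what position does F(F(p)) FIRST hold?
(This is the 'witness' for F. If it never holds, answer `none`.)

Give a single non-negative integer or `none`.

s_0={p,q,s}: F(F(p))=True F(p)=True p=True
s_1={p,q,s}: F(F(p))=True F(p)=True p=True
s_2={p,q,r,s}: F(F(p))=True F(p)=True p=True
s_3={p,s}: F(F(p))=True F(p)=True p=True
s_4={p,q}: F(F(p))=True F(p)=True p=True
s_5={r}: F(F(p))=False F(p)=False p=False
F(F(F(p))) holds; first witness at position 0.

Answer: 0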